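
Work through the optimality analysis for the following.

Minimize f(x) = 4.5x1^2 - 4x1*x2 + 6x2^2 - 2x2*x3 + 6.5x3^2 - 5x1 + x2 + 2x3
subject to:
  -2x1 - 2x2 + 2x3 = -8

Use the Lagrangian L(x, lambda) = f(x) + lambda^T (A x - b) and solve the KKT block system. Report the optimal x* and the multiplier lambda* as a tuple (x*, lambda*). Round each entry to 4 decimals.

Form the Lagrangian:
  L(x, lambda) = (1/2) x^T Q x + c^T x + lambda^T (A x - b)
Stationarity (grad_x L = 0): Q x + c + A^T lambda = 0.
Primal feasibility: A x = b.

This gives the KKT block system:
  [ Q   A^T ] [ x     ]   [-c ]
  [ A    0  ] [ lambda ] = [ b ]

Solving the linear system:
  x*      = (2.1017, 1.2518, -0.6465)
  lambda* = (4.454)
  f(x*)   = 12.5412

x* = (2.1017, 1.2518, -0.6465), lambda* = (4.454)


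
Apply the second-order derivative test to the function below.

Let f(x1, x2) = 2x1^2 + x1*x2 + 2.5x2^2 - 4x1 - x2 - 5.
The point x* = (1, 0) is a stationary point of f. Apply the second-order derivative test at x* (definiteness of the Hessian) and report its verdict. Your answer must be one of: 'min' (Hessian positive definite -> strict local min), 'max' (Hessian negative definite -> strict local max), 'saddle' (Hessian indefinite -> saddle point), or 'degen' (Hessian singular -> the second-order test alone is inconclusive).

Compute the Hessian H = grad^2 f:
  H = [[4, 1], [1, 5]]
Verify stationarity: grad f(x*) = H x* + g = (0, 0).
Eigenvalues of H: 3.382, 5.618.
Both eigenvalues > 0, so H is positive definite -> x* is a strict local min.

min


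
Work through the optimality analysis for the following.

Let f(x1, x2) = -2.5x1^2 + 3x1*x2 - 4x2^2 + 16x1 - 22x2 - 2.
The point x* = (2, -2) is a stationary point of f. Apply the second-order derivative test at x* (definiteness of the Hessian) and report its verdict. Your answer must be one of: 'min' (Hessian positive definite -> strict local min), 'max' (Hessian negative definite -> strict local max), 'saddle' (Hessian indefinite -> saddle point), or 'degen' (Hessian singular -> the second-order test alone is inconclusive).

Compute the Hessian H = grad^2 f:
  H = [[-5, 3], [3, -8]]
Verify stationarity: grad f(x*) = H x* + g = (0, 0).
Eigenvalues of H: -9.8541, -3.1459.
Both eigenvalues < 0, so H is negative definite -> x* is a strict local max.

max


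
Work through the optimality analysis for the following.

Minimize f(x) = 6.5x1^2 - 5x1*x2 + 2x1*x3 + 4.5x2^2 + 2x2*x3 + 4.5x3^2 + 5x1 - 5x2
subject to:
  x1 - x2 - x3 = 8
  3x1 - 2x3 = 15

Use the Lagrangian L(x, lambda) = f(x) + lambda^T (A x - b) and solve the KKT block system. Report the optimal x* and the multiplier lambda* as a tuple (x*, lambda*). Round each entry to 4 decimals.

Form the Lagrangian:
  L(x, lambda) = (1/2) x^T Q x + c^T x + lambda^T (A x - b)
Stationarity (grad_x L = 0): Q x + c + A^T lambda = 0.
Primal feasibility: A x = b.

This gives the KKT block system:
  [ Q   A^T ] [ x     ]   [-c ]
  [ A    0  ] [ lambda ] = [ b ]

Solving the linear system:
  x*      = (2.2529, -1.6264, -4.1207)
  lambda* = (-39.1437, 1.6552)
  f(x*)   = 153.8592

x* = (2.2529, -1.6264, -4.1207), lambda* = (-39.1437, 1.6552)


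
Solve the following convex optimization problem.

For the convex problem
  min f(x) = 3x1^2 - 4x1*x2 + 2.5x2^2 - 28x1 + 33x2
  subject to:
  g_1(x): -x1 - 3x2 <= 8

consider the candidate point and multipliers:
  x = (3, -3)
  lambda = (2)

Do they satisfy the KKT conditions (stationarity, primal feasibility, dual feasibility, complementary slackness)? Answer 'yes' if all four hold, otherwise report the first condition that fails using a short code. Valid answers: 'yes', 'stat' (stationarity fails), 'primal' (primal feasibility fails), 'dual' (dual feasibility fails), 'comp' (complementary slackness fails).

Gradient of f: grad f(x) = Q x + c = (2, 6)
Constraint values g_i(x) = a_i^T x - b_i:
  g_1((3, -3)) = -2
Stationarity residual: grad f(x) + sum_i lambda_i a_i = (0, 0)
  -> stationarity OK
Primal feasibility (all g_i <= 0): OK
Dual feasibility (all lambda_i >= 0): OK
Complementary slackness (lambda_i * g_i(x) = 0 for all i): FAILS

Verdict: the first failing condition is complementary_slackness -> comp.

comp


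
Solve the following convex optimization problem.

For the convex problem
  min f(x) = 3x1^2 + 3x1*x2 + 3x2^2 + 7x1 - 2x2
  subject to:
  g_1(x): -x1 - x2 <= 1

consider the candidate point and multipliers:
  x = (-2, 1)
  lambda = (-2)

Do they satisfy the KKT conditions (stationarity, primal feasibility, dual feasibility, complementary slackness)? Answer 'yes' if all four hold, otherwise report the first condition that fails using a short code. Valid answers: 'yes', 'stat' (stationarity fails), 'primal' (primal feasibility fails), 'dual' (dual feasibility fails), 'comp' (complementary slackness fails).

Gradient of f: grad f(x) = Q x + c = (-2, -2)
Constraint values g_i(x) = a_i^T x - b_i:
  g_1((-2, 1)) = 0
Stationarity residual: grad f(x) + sum_i lambda_i a_i = (0, 0)
  -> stationarity OK
Primal feasibility (all g_i <= 0): OK
Dual feasibility (all lambda_i >= 0): FAILS
Complementary slackness (lambda_i * g_i(x) = 0 for all i): OK

Verdict: the first failing condition is dual_feasibility -> dual.

dual


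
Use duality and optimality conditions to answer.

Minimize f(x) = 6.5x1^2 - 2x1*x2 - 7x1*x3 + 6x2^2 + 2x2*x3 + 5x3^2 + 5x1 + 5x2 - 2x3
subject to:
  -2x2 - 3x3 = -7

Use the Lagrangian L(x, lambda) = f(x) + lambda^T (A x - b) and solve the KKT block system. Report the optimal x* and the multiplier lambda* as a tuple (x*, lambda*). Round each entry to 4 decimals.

Form the Lagrangian:
  L(x, lambda) = (1/2) x^T Q x + c^T x + lambda^T (A x - b)
Stationarity (grad_x L = 0): Q x + c + A^T lambda = 0.
Primal feasibility: A x = b.

This gives the KKT block system:
  [ Q   A^T ] [ x     ]   [-c ]
  [ A    0  ] [ lambda ] = [ b ]

Solving the linear system:
  x*      = (0.8372, 0.1686, 2.2209)
  lambda* = (4.8953)
  f(x*)   = 17.4273

x* = (0.8372, 0.1686, 2.2209), lambda* = (4.8953)


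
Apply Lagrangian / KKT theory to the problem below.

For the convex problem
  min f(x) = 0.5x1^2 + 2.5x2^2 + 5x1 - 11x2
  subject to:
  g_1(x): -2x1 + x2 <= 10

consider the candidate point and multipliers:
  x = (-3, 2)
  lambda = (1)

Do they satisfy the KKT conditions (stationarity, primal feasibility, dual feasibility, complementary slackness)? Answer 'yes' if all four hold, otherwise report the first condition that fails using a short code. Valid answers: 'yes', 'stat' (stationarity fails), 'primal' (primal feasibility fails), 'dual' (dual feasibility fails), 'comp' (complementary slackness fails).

Gradient of f: grad f(x) = Q x + c = (2, -1)
Constraint values g_i(x) = a_i^T x - b_i:
  g_1((-3, 2)) = -2
Stationarity residual: grad f(x) + sum_i lambda_i a_i = (0, 0)
  -> stationarity OK
Primal feasibility (all g_i <= 0): OK
Dual feasibility (all lambda_i >= 0): OK
Complementary slackness (lambda_i * g_i(x) = 0 for all i): FAILS

Verdict: the first failing condition is complementary_slackness -> comp.

comp


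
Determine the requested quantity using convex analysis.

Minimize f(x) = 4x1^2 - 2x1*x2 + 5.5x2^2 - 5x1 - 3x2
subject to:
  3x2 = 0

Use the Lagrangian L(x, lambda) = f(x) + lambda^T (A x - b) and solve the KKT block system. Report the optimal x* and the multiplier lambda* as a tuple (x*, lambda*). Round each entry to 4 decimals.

Form the Lagrangian:
  L(x, lambda) = (1/2) x^T Q x + c^T x + lambda^T (A x - b)
Stationarity (grad_x L = 0): Q x + c + A^T lambda = 0.
Primal feasibility: A x = b.

This gives the KKT block system:
  [ Q   A^T ] [ x     ]   [-c ]
  [ A    0  ] [ lambda ] = [ b ]

Solving the linear system:
  x*      = (0.625, 0)
  lambda* = (1.4167)
  f(x*)   = -1.5625

x* = (0.625, 0), lambda* = (1.4167)


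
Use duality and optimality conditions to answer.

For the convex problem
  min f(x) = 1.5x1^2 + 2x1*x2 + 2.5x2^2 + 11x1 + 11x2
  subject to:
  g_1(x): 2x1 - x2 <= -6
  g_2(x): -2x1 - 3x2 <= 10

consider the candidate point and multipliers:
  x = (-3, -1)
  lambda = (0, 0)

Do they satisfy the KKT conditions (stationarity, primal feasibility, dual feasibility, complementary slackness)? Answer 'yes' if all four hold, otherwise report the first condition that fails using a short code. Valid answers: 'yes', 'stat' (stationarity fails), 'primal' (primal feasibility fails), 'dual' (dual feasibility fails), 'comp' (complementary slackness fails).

Gradient of f: grad f(x) = Q x + c = (0, 0)
Constraint values g_i(x) = a_i^T x - b_i:
  g_1((-3, -1)) = 1
  g_2((-3, -1)) = -1
Stationarity residual: grad f(x) + sum_i lambda_i a_i = (0, 0)
  -> stationarity OK
Primal feasibility (all g_i <= 0): FAILS
Dual feasibility (all lambda_i >= 0): OK
Complementary slackness (lambda_i * g_i(x) = 0 for all i): OK

Verdict: the first failing condition is primal_feasibility -> primal.

primal


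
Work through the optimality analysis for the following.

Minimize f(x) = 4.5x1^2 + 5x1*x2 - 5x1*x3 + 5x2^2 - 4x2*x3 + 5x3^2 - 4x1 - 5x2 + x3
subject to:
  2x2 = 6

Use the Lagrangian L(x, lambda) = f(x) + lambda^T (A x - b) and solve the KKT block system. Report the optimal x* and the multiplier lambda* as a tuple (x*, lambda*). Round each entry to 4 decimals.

Form the Lagrangian:
  L(x, lambda) = (1/2) x^T Q x + c^T x + lambda^T (A x - b)
Stationarity (grad_x L = 0): Q x + c + A^T lambda = 0.
Primal feasibility: A x = b.

This gives the KKT block system:
  [ Q   A^T ] [ x     ]   [-c ]
  [ A    0  ] [ lambda ] = [ b ]

Solving the linear system:
  x*      = (-0.8462, 3, 0.6769)
  lambda* = (-9.0308)
  f(x*)   = 21.6231

x* = (-0.8462, 3, 0.6769), lambda* = (-9.0308)


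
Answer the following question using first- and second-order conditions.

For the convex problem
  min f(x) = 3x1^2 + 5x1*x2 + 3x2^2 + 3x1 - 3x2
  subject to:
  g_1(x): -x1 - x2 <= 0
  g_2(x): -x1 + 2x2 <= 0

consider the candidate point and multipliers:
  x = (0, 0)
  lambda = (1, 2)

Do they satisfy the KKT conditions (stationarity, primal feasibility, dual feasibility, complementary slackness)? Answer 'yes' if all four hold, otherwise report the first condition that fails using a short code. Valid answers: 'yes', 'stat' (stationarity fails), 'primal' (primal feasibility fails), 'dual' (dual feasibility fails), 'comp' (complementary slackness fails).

Gradient of f: grad f(x) = Q x + c = (3, -3)
Constraint values g_i(x) = a_i^T x - b_i:
  g_1((0, 0)) = 0
  g_2((0, 0)) = 0
Stationarity residual: grad f(x) + sum_i lambda_i a_i = (0, 0)
  -> stationarity OK
Primal feasibility (all g_i <= 0): OK
Dual feasibility (all lambda_i >= 0): OK
Complementary slackness (lambda_i * g_i(x) = 0 for all i): OK

Verdict: yes, KKT holds.

yes


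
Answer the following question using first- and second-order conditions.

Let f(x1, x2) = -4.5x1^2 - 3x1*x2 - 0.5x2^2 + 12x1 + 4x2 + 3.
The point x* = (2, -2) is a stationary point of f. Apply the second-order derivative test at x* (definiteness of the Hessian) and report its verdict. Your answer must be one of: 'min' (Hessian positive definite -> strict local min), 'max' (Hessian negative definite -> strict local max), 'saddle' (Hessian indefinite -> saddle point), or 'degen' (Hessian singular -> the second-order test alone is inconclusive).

Compute the Hessian H = grad^2 f:
  H = [[-9, -3], [-3, -1]]
Verify stationarity: grad f(x*) = H x* + g = (0, 0).
Eigenvalues of H: -10, 0.
H has a zero eigenvalue (singular; negative semidefinite but not definite), so H is neither positive definite, negative definite, nor indefinite. The second-order test alone is inconclusive -> degen.
(Indeed, f is constant along the null direction of H through x*, so x* is not a strict local extremum.)

degen


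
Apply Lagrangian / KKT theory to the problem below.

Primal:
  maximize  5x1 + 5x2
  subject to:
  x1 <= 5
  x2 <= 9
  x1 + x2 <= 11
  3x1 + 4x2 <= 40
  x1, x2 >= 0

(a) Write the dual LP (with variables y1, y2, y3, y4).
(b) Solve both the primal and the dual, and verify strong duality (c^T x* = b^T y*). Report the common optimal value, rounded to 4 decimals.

The standard primal-dual pair for 'max c^T x s.t. A x <= b, x >= 0' is:
  Dual:  min b^T y  s.t.  A^T y >= c,  y >= 0.

So the dual LP is:
  minimize  5y1 + 9y2 + 11y3 + 40y4
  subject to:
    y1 + y3 + 3y4 >= 5
    y2 + y3 + 4y4 >= 5
    y1, y2, y3, y4 >= 0

Solving the primal: x* = (5, 6).
  primal value c^T x* = 55.
Solving the dual: y* = (0, 0, 5, 0).
  dual value b^T y* = 55.
Strong duality: c^T x* = b^T y*. Confirmed.

55


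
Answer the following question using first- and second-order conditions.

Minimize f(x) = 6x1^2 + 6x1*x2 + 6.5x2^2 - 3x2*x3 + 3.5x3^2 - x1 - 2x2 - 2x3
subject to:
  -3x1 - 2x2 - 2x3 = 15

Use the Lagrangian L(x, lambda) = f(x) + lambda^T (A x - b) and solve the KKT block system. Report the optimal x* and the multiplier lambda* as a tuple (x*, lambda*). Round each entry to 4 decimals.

Form the Lagrangian:
  L(x, lambda) = (1/2) x^T Q x + c^T x + lambda^T (A x - b)
Stationarity (grad_x L = 0): Q x + c + A^T lambda = 0.
Primal feasibility: A x = b.

This gives the KKT block system:
  [ Q   A^T ] [ x     ]   [-c ]
  [ A    0  ] [ lambda ] = [ b ]

Solving the linear system:
  x*      = (-1.8699, -1.3743, -3.3209)
  lambda* = (-10.5615)
  f(x*)   = 84.8414

x* = (-1.8699, -1.3743, -3.3209), lambda* = (-10.5615)


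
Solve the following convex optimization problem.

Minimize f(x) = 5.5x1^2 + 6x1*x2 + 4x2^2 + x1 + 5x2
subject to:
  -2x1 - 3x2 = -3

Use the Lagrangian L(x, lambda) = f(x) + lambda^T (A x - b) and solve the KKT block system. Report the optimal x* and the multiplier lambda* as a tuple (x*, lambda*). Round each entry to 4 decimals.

Form the Lagrangian:
  L(x, lambda) = (1/2) x^T Q x + c^T x + lambda^T (A x - b)
Stationarity (grad_x L = 0): Q x + c + A^T lambda = 0.
Primal feasibility: A x = b.

This gives the KKT block system:
  [ Q   A^T ] [ x     ]   [-c ]
  [ A    0  ] [ lambda ] = [ b ]

Solving the linear system:
  x*      = (0.2542, 0.8305)
  lambda* = (4.3898)
  f(x*)   = 8.7881

x* = (0.2542, 0.8305), lambda* = (4.3898)


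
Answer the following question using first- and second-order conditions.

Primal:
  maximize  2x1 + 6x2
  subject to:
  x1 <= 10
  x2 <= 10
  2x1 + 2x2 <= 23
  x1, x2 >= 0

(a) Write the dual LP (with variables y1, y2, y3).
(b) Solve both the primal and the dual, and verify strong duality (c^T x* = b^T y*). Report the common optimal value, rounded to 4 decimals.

The standard primal-dual pair for 'max c^T x s.t. A x <= b, x >= 0' is:
  Dual:  min b^T y  s.t.  A^T y >= c,  y >= 0.

So the dual LP is:
  minimize  10y1 + 10y2 + 23y3
  subject to:
    y1 + 2y3 >= 2
    y2 + 2y3 >= 6
    y1, y2, y3 >= 0

Solving the primal: x* = (1.5, 10).
  primal value c^T x* = 63.
Solving the dual: y* = (0, 4, 1).
  dual value b^T y* = 63.
Strong duality: c^T x* = b^T y*. Confirmed.

63


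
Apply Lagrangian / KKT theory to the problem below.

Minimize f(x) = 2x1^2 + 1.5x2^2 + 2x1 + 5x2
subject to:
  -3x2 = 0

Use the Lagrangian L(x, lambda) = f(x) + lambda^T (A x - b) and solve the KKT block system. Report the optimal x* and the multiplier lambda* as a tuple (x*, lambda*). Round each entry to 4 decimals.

Form the Lagrangian:
  L(x, lambda) = (1/2) x^T Q x + c^T x + lambda^T (A x - b)
Stationarity (grad_x L = 0): Q x + c + A^T lambda = 0.
Primal feasibility: A x = b.

This gives the KKT block system:
  [ Q   A^T ] [ x     ]   [-c ]
  [ A    0  ] [ lambda ] = [ b ]

Solving the linear system:
  x*      = (-0.5, 0)
  lambda* = (1.6667)
  f(x*)   = -0.5

x* = (-0.5, 0), lambda* = (1.6667)


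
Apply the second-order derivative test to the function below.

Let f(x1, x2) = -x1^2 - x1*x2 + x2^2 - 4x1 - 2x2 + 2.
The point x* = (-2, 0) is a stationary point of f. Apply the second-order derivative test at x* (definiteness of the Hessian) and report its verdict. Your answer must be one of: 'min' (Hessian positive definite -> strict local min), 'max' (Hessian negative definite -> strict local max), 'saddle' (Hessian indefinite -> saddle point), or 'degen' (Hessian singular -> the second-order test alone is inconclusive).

Compute the Hessian H = grad^2 f:
  H = [[-2, -1], [-1, 2]]
Verify stationarity: grad f(x*) = H x* + g = (0, 0).
Eigenvalues of H: -2.2361, 2.2361.
Eigenvalues have mixed signs, so H is indefinite -> x* is a saddle point.

saddle


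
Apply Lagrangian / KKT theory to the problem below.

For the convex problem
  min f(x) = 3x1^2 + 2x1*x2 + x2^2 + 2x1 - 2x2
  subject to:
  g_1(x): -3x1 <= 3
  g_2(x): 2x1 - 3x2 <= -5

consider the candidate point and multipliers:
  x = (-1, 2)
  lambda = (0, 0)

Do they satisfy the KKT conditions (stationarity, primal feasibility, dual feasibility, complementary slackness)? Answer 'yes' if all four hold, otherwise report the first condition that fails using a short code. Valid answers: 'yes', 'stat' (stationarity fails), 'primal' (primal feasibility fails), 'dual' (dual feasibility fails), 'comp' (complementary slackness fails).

Gradient of f: grad f(x) = Q x + c = (0, 0)
Constraint values g_i(x) = a_i^T x - b_i:
  g_1((-1, 2)) = 0
  g_2((-1, 2)) = -3
Stationarity residual: grad f(x) + sum_i lambda_i a_i = (0, 0)
  -> stationarity OK
Primal feasibility (all g_i <= 0): OK
Dual feasibility (all lambda_i >= 0): OK
Complementary slackness (lambda_i * g_i(x) = 0 for all i): OK

Verdict: yes, KKT holds.

yes


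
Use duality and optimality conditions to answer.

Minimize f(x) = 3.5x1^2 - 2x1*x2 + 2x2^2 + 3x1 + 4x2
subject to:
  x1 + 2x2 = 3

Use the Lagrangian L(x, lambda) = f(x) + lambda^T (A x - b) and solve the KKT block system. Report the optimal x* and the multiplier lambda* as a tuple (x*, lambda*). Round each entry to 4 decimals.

Form the Lagrangian:
  L(x, lambda) = (1/2) x^T Q x + c^T x + lambda^T (A x - b)
Stationarity (grad_x L = 0): Q x + c + A^T lambda = 0.
Primal feasibility: A x = b.

This gives the KKT block system:
  [ Q   A^T ] [ x     ]   [-c ]
  [ A    0  ] [ lambda ] = [ b ]

Solving the linear system:
  x*      = (0.5, 1.25)
  lambda* = (-4)
  f(x*)   = 9.25

x* = (0.5, 1.25), lambda* = (-4)


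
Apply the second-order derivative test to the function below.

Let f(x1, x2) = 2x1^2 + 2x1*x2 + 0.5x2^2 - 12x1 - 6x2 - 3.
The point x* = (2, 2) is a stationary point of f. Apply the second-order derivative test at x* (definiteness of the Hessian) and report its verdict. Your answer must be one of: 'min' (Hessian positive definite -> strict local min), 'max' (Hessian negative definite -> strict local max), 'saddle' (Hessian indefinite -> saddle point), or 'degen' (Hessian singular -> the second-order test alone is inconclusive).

Compute the Hessian H = grad^2 f:
  H = [[4, 2], [2, 1]]
Verify stationarity: grad f(x*) = H x* + g = (0, 0).
Eigenvalues of H: 0, 5.
H has a zero eigenvalue (singular; positive semidefinite but not definite), so H is neither positive definite, negative definite, nor indefinite. The second-order test alone is inconclusive -> degen.
(Indeed, f is constant along the null direction of H through x*, so x* is not a strict local extremum.)

degen


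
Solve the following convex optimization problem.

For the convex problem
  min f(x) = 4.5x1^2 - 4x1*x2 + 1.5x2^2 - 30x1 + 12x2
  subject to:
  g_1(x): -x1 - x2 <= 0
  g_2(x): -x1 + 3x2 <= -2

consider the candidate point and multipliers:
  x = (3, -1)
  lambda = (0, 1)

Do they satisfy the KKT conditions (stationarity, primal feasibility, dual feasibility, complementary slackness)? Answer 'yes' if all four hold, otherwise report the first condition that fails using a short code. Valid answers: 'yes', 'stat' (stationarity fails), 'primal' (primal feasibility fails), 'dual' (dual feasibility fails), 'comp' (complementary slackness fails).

Gradient of f: grad f(x) = Q x + c = (1, -3)
Constraint values g_i(x) = a_i^T x - b_i:
  g_1((3, -1)) = -2
  g_2((3, -1)) = -4
Stationarity residual: grad f(x) + sum_i lambda_i a_i = (0, 0)
  -> stationarity OK
Primal feasibility (all g_i <= 0): OK
Dual feasibility (all lambda_i >= 0): OK
Complementary slackness (lambda_i * g_i(x) = 0 for all i): FAILS

Verdict: the first failing condition is complementary_slackness -> comp.

comp


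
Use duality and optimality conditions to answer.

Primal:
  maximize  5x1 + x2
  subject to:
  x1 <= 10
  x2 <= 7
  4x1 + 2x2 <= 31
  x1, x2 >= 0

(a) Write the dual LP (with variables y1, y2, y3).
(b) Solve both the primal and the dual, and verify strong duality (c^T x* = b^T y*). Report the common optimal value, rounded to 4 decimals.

The standard primal-dual pair for 'max c^T x s.t. A x <= b, x >= 0' is:
  Dual:  min b^T y  s.t.  A^T y >= c,  y >= 0.

So the dual LP is:
  minimize  10y1 + 7y2 + 31y3
  subject to:
    y1 + 4y3 >= 5
    y2 + 2y3 >= 1
    y1, y2, y3 >= 0

Solving the primal: x* = (7.75, 0).
  primal value c^T x* = 38.75.
Solving the dual: y* = (0, 0, 1.25).
  dual value b^T y* = 38.75.
Strong duality: c^T x* = b^T y*. Confirmed.

38.75


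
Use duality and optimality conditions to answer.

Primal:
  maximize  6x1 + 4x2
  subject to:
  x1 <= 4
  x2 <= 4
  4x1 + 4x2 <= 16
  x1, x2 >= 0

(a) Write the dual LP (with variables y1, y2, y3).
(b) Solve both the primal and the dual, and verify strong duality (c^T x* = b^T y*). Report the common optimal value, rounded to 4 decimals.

The standard primal-dual pair for 'max c^T x s.t. A x <= b, x >= 0' is:
  Dual:  min b^T y  s.t.  A^T y >= c,  y >= 0.

So the dual LP is:
  minimize  4y1 + 4y2 + 16y3
  subject to:
    y1 + 4y3 >= 6
    y2 + 4y3 >= 4
    y1, y2, y3 >= 0

Solving the primal: x* = (4, 0).
  primal value c^T x* = 24.
Solving the dual: y* = (2, 0, 1).
  dual value b^T y* = 24.
Strong duality: c^T x* = b^T y*. Confirmed.

24


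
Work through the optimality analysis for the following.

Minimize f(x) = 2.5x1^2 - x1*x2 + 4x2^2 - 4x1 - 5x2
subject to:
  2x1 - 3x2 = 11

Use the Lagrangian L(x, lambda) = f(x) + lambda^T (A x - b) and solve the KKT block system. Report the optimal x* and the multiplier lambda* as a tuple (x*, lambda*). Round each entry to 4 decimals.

Form the Lagrangian:
  L(x, lambda) = (1/2) x^T Q x + c^T x + lambda^T (A x - b)
Stationarity (grad_x L = 0): Q x + c + A^T lambda = 0.
Primal feasibility: A x = b.

This gives the KKT block system:
  [ Q   A^T ] [ x     ]   [-c ]
  [ A    0  ] [ lambda ] = [ b ]

Solving the linear system:
  x*      = (3.2154, -1.5231)
  lambda* = (-6.8)
  f(x*)   = 34.7769

x* = (3.2154, -1.5231), lambda* = (-6.8)


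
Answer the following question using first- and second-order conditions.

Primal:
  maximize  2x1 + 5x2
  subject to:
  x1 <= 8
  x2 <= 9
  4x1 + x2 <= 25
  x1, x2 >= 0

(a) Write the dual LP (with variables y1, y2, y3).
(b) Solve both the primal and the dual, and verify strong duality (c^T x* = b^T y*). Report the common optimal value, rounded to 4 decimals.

The standard primal-dual pair for 'max c^T x s.t. A x <= b, x >= 0' is:
  Dual:  min b^T y  s.t.  A^T y >= c,  y >= 0.

So the dual LP is:
  minimize  8y1 + 9y2 + 25y3
  subject to:
    y1 + 4y3 >= 2
    y2 + y3 >= 5
    y1, y2, y3 >= 0

Solving the primal: x* = (4, 9).
  primal value c^T x* = 53.
Solving the dual: y* = (0, 4.5, 0.5).
  dual value b^T y* = 53.
Strong duality: c^T x* = b^T y*. Confirmed.

53


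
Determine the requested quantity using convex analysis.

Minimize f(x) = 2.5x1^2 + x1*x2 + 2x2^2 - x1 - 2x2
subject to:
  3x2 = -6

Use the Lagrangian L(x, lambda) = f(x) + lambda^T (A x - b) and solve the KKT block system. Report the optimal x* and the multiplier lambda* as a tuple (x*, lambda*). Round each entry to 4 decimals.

Form the Lagrangian:
  L(x, lambda) = (1/2) x^T Q x + c^T x + lambda^T (A x - b)
Stationarity (grad_x L = 0): Q x + c + A^T lambda = 0.
Primal feasibility: A x = b.

This gives the KKT block system:
  [ Q   A^T ] [ x     ]   [-c ]
  [ A    0  ] [ lambda ] = [ b ]

Solving the linear system:
  x*      = (0.6, -2)
  lambda* = (3.1333)
  f(x*)   = 11.1

x* = (0.6, -2), lambda* = (3.1333)


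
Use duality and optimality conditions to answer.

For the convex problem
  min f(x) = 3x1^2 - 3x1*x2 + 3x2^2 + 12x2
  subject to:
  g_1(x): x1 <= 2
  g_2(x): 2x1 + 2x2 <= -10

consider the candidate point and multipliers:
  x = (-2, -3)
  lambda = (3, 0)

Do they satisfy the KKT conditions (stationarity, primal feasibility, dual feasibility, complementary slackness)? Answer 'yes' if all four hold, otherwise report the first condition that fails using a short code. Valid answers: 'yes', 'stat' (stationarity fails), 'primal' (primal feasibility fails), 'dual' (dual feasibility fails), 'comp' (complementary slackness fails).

Gradient of f: grad f(x) = Q x + c = (-3, 0)
Constraint values g_i(x) = a_i^T x - b_i:
  g_1((-2, -3)) = -4
  g_2((-2, -3)) = 0
Stationarity residual: grad f(x) + sum_i lambda_i a_i = (0, 0)
  -> stationarity OK
Primal feasibility (all g_i <= 0): OK
Dual feasibility (all lambda_i >= 0): OK
Complementary slackness (lambda_i * g_i(x) = 0 for all i): FAILS

Verdict: the first failing condition is complementary_slackness -> comp.

comp


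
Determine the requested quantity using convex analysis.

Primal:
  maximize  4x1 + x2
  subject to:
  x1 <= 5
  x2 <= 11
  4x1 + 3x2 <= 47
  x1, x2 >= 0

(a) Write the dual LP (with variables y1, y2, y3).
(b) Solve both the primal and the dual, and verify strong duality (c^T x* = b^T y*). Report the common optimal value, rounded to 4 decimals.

The standard primal-dual pair for 'max c^T x s.t. A x <= b, x >= 0' is:
  Dual:  min b^T y  s.t.  A^T y >= c,  y >= 0.

So the dual LP is:
  minimize  5y1 + 11y2 + 47y3
  subject to:
    y1 + 4y3 >= 4
    y2 + 3y3 >= 1
    y1, y2, y3 >= 0

Solving the primal: x* = (5, 9).
  primal value c^T x* = 29.
Solving the dual: y* = (2.6667, 0, 0.3333).
  dual value b^T y* = 29.
Strong duality: c^T x* = b^T y*. Confirmed.

29


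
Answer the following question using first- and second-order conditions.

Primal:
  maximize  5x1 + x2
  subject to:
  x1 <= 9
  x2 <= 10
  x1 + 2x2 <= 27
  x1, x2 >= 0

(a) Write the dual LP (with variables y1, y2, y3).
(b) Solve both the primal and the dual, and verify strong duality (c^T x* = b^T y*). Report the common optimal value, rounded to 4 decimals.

The standard primal-dual pair for 'max c^T x s.t. A x <= b, x >= 0' is:
  Dual:  min b^T y  s.t.  A^T y >= c,  y >= 0.

So the dual LP is:
  minimize  9y1 + 10y2 + 27y3
  subject to:
    y1 + y3 >= 5
    y2 + 2y3 >= 1
    y1, y2, y3 >= 0

Solving the primal: x* = (9, 9).
  primal value c^T x* = 54.
Solving the dual: y* = (4.5, 0, 0.5).
  dual value b^T y* = 54.
Strong duality: c^T x* = b^T y*. Confirmed.

54


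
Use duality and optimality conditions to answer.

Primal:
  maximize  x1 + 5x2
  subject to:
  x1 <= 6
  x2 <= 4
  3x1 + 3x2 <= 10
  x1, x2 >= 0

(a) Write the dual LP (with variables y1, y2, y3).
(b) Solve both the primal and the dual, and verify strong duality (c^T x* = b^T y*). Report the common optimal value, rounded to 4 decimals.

The standard primal-dual pair for 'max c^T x s.t. A x <= b, x >= 0' is:
  Dual:  min b^T y  s.t.  A^T y >= c,  y >= 0.

So the dual LP is:
  minimize  6y1 + 4y2 + 10y3
  subject to:
    y1 + 3y3 >= 1
    y2 + 3y3 >= 5
    y1, y2, y3 >= 0

Solving the primal: x* = (0, 3.3333).
  primal value c^T x* = 16.6667.
Solving the dual: y* = (0, 0, 1.6667).
  dual value b^T y* = 16.6667.
Strong duality: c^T x* = b^T y*. Confirmed.

16.6667


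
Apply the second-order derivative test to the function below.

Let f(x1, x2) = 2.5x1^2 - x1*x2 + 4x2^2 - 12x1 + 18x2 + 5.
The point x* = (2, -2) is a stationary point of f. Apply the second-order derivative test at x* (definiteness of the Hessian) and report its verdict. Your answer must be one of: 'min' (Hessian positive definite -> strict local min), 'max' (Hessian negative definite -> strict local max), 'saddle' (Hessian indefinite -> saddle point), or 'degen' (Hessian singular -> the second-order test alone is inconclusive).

Compute the Hessian H = grad^2 f:
  H = [[5, -1], [-1, 8]]
Verify stationarity: grad f(x*) = H x* + g = (0, 0).
Eigenvalues of H: 4.6972, 8.3028.
Both eigenvalues > 0, so H is positive definite -> x* is a strict local min.

min


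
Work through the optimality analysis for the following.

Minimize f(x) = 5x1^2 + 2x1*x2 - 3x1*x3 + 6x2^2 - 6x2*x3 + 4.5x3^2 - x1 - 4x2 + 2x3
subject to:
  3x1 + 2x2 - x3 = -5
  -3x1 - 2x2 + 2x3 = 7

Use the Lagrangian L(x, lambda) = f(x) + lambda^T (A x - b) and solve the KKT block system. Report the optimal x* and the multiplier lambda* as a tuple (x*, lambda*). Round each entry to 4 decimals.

Form the Lagrangian:
  L(x, lambda) = (1/2) x^T Q x + c^T x + lambda^T (A x - b)
Stationarity (grad_x L = 0): Q x + c + A^T lambda = 0.
Primal feasibility: A x = b.

This gives the KKT block system:
  [ Q   A^T ] [ x     ]   [-c ]
  [ A    0  ] [ lambda ] = [ b ]

Solving the linear system:
  x*      = (-1.3226, 0.4839, 2)
  lambda* = (-8.2258, -14.6452)
  f(x*)   = 32.3871

x* = (-1.3226, 0.4839, 2), lambda* = (-8.2258, -14.6452)


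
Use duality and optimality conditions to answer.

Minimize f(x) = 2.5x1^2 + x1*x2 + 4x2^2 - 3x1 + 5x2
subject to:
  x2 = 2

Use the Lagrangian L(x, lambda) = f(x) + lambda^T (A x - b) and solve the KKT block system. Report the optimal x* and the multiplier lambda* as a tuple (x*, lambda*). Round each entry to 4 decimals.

Form the Lagrangian:
  L(x, lambda) = (1/2) x^T Q x + c^T x + lambda^T (A x - b)
Stationarity (grad_x L = 0): Q x + c + A^T lambda = 0.
Primal feasibility: A x = b.

This gives the KKT block system:
  [ Q   A^T ] [ x     ]   [-c ]
  [ A    0  ] [ lambda ] = [ b ]

Solving the linear system:
  x*      = (0.2, 2)
  lambda* = (-21.2)
  f(x*)   = 25.9

x* = (0.2, 2), lambda* = (-21.2)


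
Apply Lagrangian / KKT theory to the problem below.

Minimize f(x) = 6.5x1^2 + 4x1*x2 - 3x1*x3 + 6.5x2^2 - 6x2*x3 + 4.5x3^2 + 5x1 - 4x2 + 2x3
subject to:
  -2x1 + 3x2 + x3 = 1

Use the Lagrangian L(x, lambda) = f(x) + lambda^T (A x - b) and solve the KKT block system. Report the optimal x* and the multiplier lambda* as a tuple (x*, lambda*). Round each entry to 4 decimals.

Form the Lagrangian:
  L(x, lambda) = (1/2) x^T Q x + c^T x + lambda^T (A x - b)
Stationarity (grad_x L = 0): Q x + c + A^T lambda = 0.
Primal feasibility: A x = b.

This gives the KKT block system:
  [ Q   A^T ] [ x     ]   [-c ]
  [ A    0  ] [ lambda ] = [ b ]

Solving the linear system:
  x*      = (-0.4203, 0.1594, -0.3188)
  lambda* = (0.5652)
  f(x*)   = -1.971

x* = (-0.4203, 0.1594, -0.3188), lambda* = (0.5652)


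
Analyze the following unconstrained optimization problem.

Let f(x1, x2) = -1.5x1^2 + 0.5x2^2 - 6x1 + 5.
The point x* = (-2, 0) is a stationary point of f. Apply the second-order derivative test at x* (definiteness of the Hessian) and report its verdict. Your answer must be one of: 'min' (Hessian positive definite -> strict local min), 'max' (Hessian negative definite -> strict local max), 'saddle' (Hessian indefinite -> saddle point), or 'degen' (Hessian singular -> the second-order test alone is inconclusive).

Compute the Hessian H = grad^2 f:
  H = [[-3, 0], [0, 1]]
Verify stationarity: grad f(x*) = H x* + g = (0, 0).
Eigenvalues of H: -3, 1.
Eigenvalues have mixed signs, so H is indefinite -> x* is a saddle point.

saddle


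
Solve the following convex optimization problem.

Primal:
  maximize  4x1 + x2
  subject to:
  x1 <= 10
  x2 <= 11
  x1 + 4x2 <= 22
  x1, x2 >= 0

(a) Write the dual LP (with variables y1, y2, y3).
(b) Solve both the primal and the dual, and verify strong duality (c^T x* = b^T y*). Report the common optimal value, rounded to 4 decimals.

The standard primal-dual pair for 'max c^T x s.t. A x <= b, x >= 0' is:
  Dual:  min b^T y  s.t.  A^T y >= c,  y >= 0.

So the dual LP is:
  minimize  10y1 + 11y2 + 22y3
  subject to:
    y1 + y3 >= 4
    y2 + 4y3 >= 1
    y1, y2, y3 >= 0

Solving the primal: x* = (10, 3).
  primal value c^T x* = 43.
Solving the dual: y* = (3.75, 0, 0.25).
  dual value b^T y* = 43.
Strong duality: c^T x* = b^T y*. Confirmed.

43


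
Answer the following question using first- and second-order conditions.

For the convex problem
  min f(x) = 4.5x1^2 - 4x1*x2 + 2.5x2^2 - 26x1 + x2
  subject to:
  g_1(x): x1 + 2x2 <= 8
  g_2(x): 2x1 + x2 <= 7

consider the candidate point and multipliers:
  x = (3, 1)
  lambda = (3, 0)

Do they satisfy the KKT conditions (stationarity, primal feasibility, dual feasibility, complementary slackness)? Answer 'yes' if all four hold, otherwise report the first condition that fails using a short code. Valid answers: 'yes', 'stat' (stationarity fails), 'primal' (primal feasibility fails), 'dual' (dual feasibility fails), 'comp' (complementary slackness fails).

Gradient of f: grad f(x) = Q x + c = (-3, -6)
Constraint values g_i(x) = a_i^T x - b_i:
  g_1((3, 1)) = -3
  g_2((3, 1)) = 0
Stationarity residual: grad f(x) + sum_i lambda_i a_i = (0, 0)
  -> stationarity OK
Primal feasibility (all g_i <= 0): OK
Dual feasibility (all lambda_i >= 0): OK
Complementary slackness (lambda_i * g_i(x) = 0 for all i): FAILS

Verdict: the first failing condition is complementary_slackness -> comp.

comp


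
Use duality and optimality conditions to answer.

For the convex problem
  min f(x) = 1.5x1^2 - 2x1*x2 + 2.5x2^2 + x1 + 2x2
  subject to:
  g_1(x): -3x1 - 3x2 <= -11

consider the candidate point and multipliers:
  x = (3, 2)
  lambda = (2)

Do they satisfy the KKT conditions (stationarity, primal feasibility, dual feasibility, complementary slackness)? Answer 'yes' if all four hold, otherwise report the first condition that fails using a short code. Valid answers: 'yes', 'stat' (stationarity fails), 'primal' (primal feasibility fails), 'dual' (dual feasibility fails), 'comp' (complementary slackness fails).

Gradient of f: grad f(x) = Q x + c = (6, 6)
Constraint values g_i(x) = a_i^T x - b_i:
  g_1((3, 2)) = -4
Stationarity residual: grad f(x) + sum_i lambda_i a_i = (0, 0)
  -> stationarity OK
Primal feasibility (all g_i <= 0): OK
Dual feasibility (all lambda_i >= 0): OK
Complementary slackness (lambda_i * g_i(x) = 0 for all i): FAILS

Verdict: the first failing condition is complementary_slackness -> comp.

comp


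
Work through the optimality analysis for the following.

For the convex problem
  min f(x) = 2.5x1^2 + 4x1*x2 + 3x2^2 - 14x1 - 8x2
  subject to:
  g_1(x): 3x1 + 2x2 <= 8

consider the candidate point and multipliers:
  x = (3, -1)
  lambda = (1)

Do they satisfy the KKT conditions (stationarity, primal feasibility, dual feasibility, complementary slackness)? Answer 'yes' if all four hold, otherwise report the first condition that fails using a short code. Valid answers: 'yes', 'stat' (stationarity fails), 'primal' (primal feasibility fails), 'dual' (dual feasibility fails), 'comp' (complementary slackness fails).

Gradient of f: grad f(x) = Q x + c = (-3, -2)
Constraint values g_i(x) = a_i^T x - b_i:
  g_1((3, -1)) = -1
Stationarity residual: grad f(x) + sum_i lambda_i a_i = (0, 0)
  -> stationarity OK
Primal feasibility (all g_i <= 0): OK
Dual feasibility (all lambda_i >= 0): OK
Complementary slackness (lambda_i * g_i(x) = 0 for all i): FAILS

Verdict: the first failing condition is complementary_slackness -> comp.

comp


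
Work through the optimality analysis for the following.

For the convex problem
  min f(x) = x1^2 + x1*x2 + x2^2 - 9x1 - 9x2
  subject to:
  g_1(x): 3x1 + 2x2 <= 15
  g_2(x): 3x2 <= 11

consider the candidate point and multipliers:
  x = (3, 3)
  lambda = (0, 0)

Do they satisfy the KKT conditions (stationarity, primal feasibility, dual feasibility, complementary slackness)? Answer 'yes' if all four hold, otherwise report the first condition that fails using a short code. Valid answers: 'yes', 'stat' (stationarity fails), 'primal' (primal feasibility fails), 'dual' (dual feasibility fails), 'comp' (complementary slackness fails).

Gradient of f: grad f(x) = Q x + c = (0, 0)
Constraint values g_i(x) = a_i^T x - b_i:
  g_1((3, 3)) = 0
  g_2((3, 3)) = -2
Stationarity residual: grad f(x) + sum_i lambda_i a_i = (0, 0)
  -> stationarity OK
Primal feasibility (all g_i <= 0): OK
Dual feasibility (all lambda_i >= 0): OK
Complementary slackness (lambda_i * g_i(x) = 0 for all i): OK

Verdict: yes, KKT holds.

yes


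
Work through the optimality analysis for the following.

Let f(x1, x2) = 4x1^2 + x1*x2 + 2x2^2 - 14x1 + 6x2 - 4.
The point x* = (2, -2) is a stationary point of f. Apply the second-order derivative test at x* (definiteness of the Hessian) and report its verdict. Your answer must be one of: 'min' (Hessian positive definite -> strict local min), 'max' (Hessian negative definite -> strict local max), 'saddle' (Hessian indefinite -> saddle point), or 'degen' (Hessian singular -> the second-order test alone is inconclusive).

Compute the Hessian H = grad^2 f:
  H = [[8, 1], [1, 4]]
Verify stationarity: grad f(x*) = H x* + g = (0, 0).
Eigenvalues of H: 3.7639, 8.2361.
Both eigenvalues > 0, so H is positive definite -> x* is a strict local min.

min


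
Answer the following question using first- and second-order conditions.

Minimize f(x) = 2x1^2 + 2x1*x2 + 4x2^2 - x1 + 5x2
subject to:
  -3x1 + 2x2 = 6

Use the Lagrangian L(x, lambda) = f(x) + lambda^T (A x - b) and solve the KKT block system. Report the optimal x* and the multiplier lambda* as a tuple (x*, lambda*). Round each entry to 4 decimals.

Form the Lagrangian:
  L(x, lambda) = (1/2) x^T Q x + c^T x + lambda^T (A x - b)
Stationarity (grad_x L = 0): Q x + c + A^T lambda = 0.
Primal feasibility: A x = b.

This gives the KKT block system:
  [ Q   A^T ] [ x     ]   [-c ]
  [ A    0  ] [ lambda ] = [ b ]

Solving the linear system:
  x*      = (-1.7321, 0.4018)
  lambda* = (-2.375)
  f(x*)   = 8.9955

x* = (-1.7321, 0.4018), lambda* = (-2.375)


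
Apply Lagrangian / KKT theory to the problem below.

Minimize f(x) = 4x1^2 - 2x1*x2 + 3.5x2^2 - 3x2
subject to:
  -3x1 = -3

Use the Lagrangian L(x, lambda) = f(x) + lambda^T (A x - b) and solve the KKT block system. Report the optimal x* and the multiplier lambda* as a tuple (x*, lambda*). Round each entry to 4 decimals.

Form the Lagrangian:
  L(x, lambda) = (1/2) x^T Q x + c^T x + lambda^T (A x - b)
Stationarity (grad_x L = 0): Q x + c + A^T lambda = 0.
Primal feasibility: A x = b.

This gives the KKT block system:
  [ Q   A^T ] [ x     ]   [-c ]
  [ A    0  ] [ lambda ] = [ b ]

Solving the linear system:
  x*      = (1, 0.7143)
  lambda* = (2.1905)
  f(x*)   = 2.2143

x* = (1, 0.7143), lambda* = (2.1905)


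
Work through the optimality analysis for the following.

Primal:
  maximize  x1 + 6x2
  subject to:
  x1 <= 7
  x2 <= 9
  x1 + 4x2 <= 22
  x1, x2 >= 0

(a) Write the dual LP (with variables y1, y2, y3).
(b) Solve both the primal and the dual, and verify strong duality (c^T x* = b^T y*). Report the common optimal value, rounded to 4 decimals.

The standard primal-dual pair for 'max c^T x s.t. A x <= b, x >= 0' is:
  Dual:  min b^T y  s.t.  A^T y >= c,  y >= 0.

So the dual LP is:
  minimize  7y1 + 9y2 + 22y3
  subject to:
    y1 + y3 >= 1
    y2 + 4y3 >= 6
    y1, y2, y3 >= 0

Solving the primal: x* = (0, 5.5).
  primal value c^T x* = 33.
Solving the dual: y* = (0, 0, 1.5).
  dual value b^T y* = 33.
Strong duality: c^T x* = b^T y*. Confirmed.

33


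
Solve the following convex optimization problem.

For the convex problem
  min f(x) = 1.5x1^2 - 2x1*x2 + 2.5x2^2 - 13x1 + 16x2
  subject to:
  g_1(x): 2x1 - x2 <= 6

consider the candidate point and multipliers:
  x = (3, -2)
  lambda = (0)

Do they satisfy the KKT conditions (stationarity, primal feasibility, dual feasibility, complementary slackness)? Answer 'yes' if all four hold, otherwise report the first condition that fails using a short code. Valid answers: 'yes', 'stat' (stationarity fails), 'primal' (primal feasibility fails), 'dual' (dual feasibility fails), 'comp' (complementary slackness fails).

Gradient of f: grad f(x) = Q x + c = (0, 0)
Constraint values g_i(x) = a_i^T x - b_i:
  g_1((3, -2)) = 2
Stationarity residual: grad f(x) + sum_i lambda_i a_i = (0, 0)
  -> stationarity OK
Primal feasibility (all g_i <= 0): FAILS
Dual feasibility (all lambda_i >= 0): OK
Complementary slackness (lambda_i * g_i(x) = 0 for all i): OK

Verdict: the first failing condition is primal_feasibility -> primal.

primal


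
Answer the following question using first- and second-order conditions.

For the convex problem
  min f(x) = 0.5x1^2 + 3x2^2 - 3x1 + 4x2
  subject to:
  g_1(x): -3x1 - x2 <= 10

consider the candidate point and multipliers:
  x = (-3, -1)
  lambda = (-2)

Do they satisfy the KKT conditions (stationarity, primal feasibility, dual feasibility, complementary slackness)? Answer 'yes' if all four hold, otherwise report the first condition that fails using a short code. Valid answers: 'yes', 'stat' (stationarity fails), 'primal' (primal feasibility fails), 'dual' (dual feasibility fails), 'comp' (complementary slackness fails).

Gradient of f: grad f(x) = Q x + c = (-6, -2)
Constraint values g_i(x) = a_i^T x - b_i:
  g_1((-3, -1)) = 0
Stationarity residual: grad f(x) + sum_i lambda_i a_i = (0, 0)
  -> stationarity OK
Primal feasibility (all g_i <= 0): OK
Dual feasibility (all lambda_i >= 0): FAILS
Complementary slackness (lambda_i * g_i(x) = 0 for all i): OK

Verdict: the first failing condition is dual_feasibility -> dual.

dual
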